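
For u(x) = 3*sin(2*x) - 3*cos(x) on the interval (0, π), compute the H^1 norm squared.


||u||_{H^1(0,π)}^2 = -48 + 63*π/2

u'(x) = 3*sin(x) + 6*cos(2*x).
Expand u² and (u')² and integrate term by term on (0, π), using: for integers n ≥ 1, ∫_0^π sin²(nx) dx = ∫_0^π cos²(nx) dx = π/2; for n ≠ n', ∫_0^π sin(nx)sin(n'x) dx = ∫_0^π cos(nx)cos(n'x) dx = 0; and by product-to-sum, ∫_0^π sin(nx)cos(n'x) dx = ½∫_0^π [sin((n+n')x) + sin((n−n')x)] dx, which is 0 when n+n' is even and 2n/(n²−n'²) when n+n' is odd (it need not vanish on (0, π)).
  u² squared terms: (-3)²·∫cos(x)² dx = 9·π/2 = 9*π/2;  (3)²·∫sin(2x)² dx = 9·π/2 = 9*π/2.
  u² cross terms: 2·(-3)·(3)·∫cos(x)·sin(2x) dx = -18·(4/3) = -24.
  So ∫_0^π u² dx = 9*π/2 + 9*π/2 − 24 = -24 + 9*π.
  (u')² squared terms: (3)²·∫sin(x)² dx = 9·π/2 = 9*π/2;  (6)²·∫cos(2x)² dx = 36·π/2 = 18*π.
  (u')² cross terms: 2·(3)·(6)·∫sin(x)·cos(2x) dx = 36·(-2/3) = -24.
  So ∫_0^π (u')² dx = 9*π/2 + 18*π − 24 = -24 + 45*π/2.
||u||_{H^1}^2 = (-24 + 9*π) + (-24 + 45*π/2) = -48 + 63*π/2.


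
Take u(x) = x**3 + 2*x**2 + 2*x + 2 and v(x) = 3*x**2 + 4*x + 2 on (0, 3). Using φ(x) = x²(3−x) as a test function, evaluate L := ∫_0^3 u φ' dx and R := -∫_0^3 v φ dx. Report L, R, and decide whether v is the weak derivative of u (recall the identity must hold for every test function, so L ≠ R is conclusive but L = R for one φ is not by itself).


LHS = -135, RHS = -135. Yes, v = u' weakly.

u(x) = x**3 + 2*x**2 + 2*x + 2, classical derivative u'(x) = 3*x**2 + 4*x + 2.
φ(x) = x²(3−x), so φ'(x) = 3*x*(2 - x).
Note φ(0) = φ(3) = 0, so the boundary term u·φ vanishes.
LHS = ∫_0^3 u(x) φ'(x) dx = ∫_0^3 (-3*x^5 + 6*x^3 + 6*x^2 + 12*x) dx. Term by term:
  ∫_0^3 -3*x^5 dx = -729/2;  ∫_0^3 6*x^3 dx = 243/2;  ∫_0^3 6*x^2 dx = 54;
  ∫_0^3 12*x dx = 54.
Sum: -729/2 + 243/2 + 54 + 54 = -135.
So LHS = -135.
∫_0^3 v(x) φ(x) dx = ∫_0^3 (-3*x^5 + 5*x^4 + 10*x^3 + 6*x^2) dx. Term by term:
  ∫_0^3 -3*x^5 dx = -729/2;  ∫_0^3 5*x^4 dx = 243;  ∫_0^3 10*x^3 dx = 405/2;
  ∫_0^3 6*x^2 dx = 54.
Sum: -729/2 + 243 + 405/2 + 54 = 135.
So RHS = -∫_0^3 v(x) φ(x) dx = -135.
LHS = RHS, so the identity holds for this test φ.
Moreover u is smooth here and v(x) = u'(x) = 3*x**2 + 4*x + 2 pointwise, so the identity holds for every test function. Hence v is the weak derivative of u.


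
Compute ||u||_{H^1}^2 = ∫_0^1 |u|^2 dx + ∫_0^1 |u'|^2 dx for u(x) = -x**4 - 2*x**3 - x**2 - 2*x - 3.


||u||_{H^1}^2 = 47977/630

The H^1 norm (squared) on an interval (0, L) is
  ||u||_{H^1}^2 = ∫_0^L u(x)^2 dx + ∫_0^L u'(x)^2 dx.
Compute u'(x) = -4*x**3 - 6*x**2 - 2*x - 2.
Then u(x)^2 = x**8 + 4*x**7 + 6*x**6 + 8*x**5 + 15*x**4 + 16*x**3 + 10*x**2 + 12*x + 9 and u'(x)^2 = 16*x**6 + 48*x**5 + 52*x**4 + 40*x**3 + 28*x**2 + 8*x + 4.
Integrate each monomial from 0 to 1 using ∫_0^1 c·x^n dx = c·1^(n+1)/(n+1):
  ∫_0^1 u(x)^2 dx = ∫_0^1 (x^8 + 4*x^7 + 6*x^6 + 8*x^5 + 15*x^4 + 16*x^3 + 10*x^2 + 12*x + 9) dx. Term by term:
    ∫_0^1 x^8 dx = 1/9;  ∫_0^1 4*x^7 dx = 1/2;  ∫_0^1 6*x^6 dx = 6/7;
    ∫_0^1 8*x^5 dx = 4/3;  ∫_0^1 15*x^4 dx = 3;  ∫_0^1 16*x^3 dx = 4;
    ∫_0^1 10*x^2 dx = 10/3;  ∫_0^1 12*x dx = 6;  ∫_0^1 9 dx = 9.
  Sum: 1/9 + 1/2 + 6/7 + 4/3 + 3 + 4 + 10/3 + 6 + 9 = 3545/126.
  ∫_0^1 u'(x)^2 dx = ∫_0^1 (16*x^6 + 48*x^5 + 52*x^4 + 40*x^3 + 28*x^2 + 8*x + 4) dx. Term by term:
    ∫_0^1 16*x^6 dx = 16/7;  ∫_0^1 48*x^5 dx = 8;  ∫_0^1 52*x^4 dx = 52/5;
    ∫_0^1 40*x^3 dx = 10;  ∫_0^1 28*x^2 dx = 28/3;  ∫_0^1 8*x dx = 4;
    ∫_0^1 4 dx = 4.
  Sum: 16/7 + 8 + 52/5 + 10 + 28/3 + 4 + 4 = 5042/105.
Adding: ||u||_{H^1}^2 = 3545/126 + 5042/105 = 47977/630.


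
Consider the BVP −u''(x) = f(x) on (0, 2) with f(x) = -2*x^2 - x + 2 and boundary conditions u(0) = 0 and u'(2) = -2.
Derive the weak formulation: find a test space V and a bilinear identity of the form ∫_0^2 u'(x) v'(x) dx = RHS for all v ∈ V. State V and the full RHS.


V = {v ∈ H^1(0, 2) : v(0) = 0} (test functions vanish at x = 0 where u is specified); weak form: ∫_0^2 u'v' dx = ∫_0^2 (-2*x^2 - x + 2) v dx − 2·v(2) for all v ∈ V.

Multiply both sides by a test function v and integrate from 0 to 2:
  ∫_0^2 −u''(x) v(x) dx = ∫_0^2 f(x) v(x) dx.
Integrate the LHS by parts once:
  ∫_0^2 −u'' v dx = −[u'(x) v(x)]_0^2 + ∫_0^2 u'(x) v'(x) dx.
Thus ∫_0^2 u'(x) v'(x) dx = ∫_0^2 f(x) v(x) dx + [u'(x) v(x)]_0^2.
Choose V so that boundary terms are either known or forced to vanish.
Mixed BC: u(0) = 0 (Dirichlet) and u'(2) = -2 (Neumann). Define V = {v ∈ H^1(0, 2) : v(0) = 0}. Then [u' v]_0^2 = u'(2)·v(2) − u'(0)·0 = − 2·v(2).
Weak formulation: find u (satisfying any essential BC) such that ∫_0^2 u'(x) v'(x) dx = ∫_0^2 f v dx − 2·v(2) for all v ∈ V (Dirichlet at 0 absorbed into V; Neumann datum at x = 2 contributes the boundary term).
Substituting f(x) = -2*x^2 - x + 2, the right-hand side is ∫_0^2 (-2*x^2 - x + 2) v dx − 2·v(2).


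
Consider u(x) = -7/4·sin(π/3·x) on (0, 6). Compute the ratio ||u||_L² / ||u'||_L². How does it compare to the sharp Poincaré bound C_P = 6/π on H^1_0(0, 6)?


||u||_L² / ||u'||_L² = 3/π < C_P = 6/π.

u(x) = -7/4·sin(π/3·x), so u'(x) = -7*π*cos(π*x/3)/12.
Writing u(x) = A·sin(kπx/L) with A = -7/4 and k = 2, use ∫_0^L sin²(kπx/L) dx = L/2 and ∫_0^L cos²(kπx/L) dx = L/2.
u² = 49/16·sin²(π/3·x) and (u')² = 49*π^2/144·cos²(π/3·x), and each of sin², cos² integrates to L/2 = 3 over (0, 6).
∫_0^6 u² dx = 147/16, so ||u||_L² = 7*sqrt(3)/4.
∫_0^6 (u')² dx = 49*π^2/48, so ||u'||_L² = 7*sqrt(3)*π/12.
Ratio ||u||_L² / ||u'||_L² = 3/π.
Sharp Poincaré constant on H^1_0(0, 6) is C_P = L/π = 6/π, achieved by sin(π/6·x).
This is the k = 2 harmonic; the ratio L/(kπ) is strictly less than C_P = L/π, consistent with the sharp inequality ||u||_L² ≤ C_P ||u'||_L².


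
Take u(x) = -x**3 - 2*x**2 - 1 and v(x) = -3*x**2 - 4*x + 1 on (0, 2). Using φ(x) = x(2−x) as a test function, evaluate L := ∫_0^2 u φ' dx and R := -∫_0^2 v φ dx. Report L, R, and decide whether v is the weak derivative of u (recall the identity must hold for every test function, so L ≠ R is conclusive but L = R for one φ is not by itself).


LHS = 152/15, RHS = 44/5. No, v is not the weak derivative of u.

u(x) = -x**3 - 2*x**2 - 1, classical derivative u'(x) = -3*x**2 - 4*x.
φ(x) = x(2−x), so φ'(x) = 2 - 2*x.
Note φ(0) = φ(2) = 0, so the boundary term u·φ vanishes.
LHS = ∫_0^2 u(x) φ'(x) dx = ∫_0^2 (2*x^4 + 2*x^3 - 4*x^2 + 2*x - 2) dx. Term by term:
  ∫_0^2 2*x^4 dx = 64/5;  ∫_0^2 2*x^3 dx = 8;  ∫_0^2 -4*x^2 dx = -32/3;
  ∫_0^2 2*x dx = 4;  ∫_0^2 -2 dx = -4.
Sum: 64/5 + 8 − 32/3 + 4 − 4 = 152/15.
So LHS = 152/15.
∫_0^2 v(x) φ(x) dx = ∫_0^2 (3*x^4 - 2*x^3 - 9*x^2 + 2*x) dx. Term by term:
  ∫_0^2 3*x^4 dx = 96/5;  ∫_0^2 -2*x^3 dx = -8;  ∫_0^2 -9*x^2 dx = -24;
  ∫_0^2 2*x dx = 4.
Sum: 96/5 − 8 − 24 + 4 = -44/5.
So RHS = -∫_0^2 v(x) φ(x) dx = 44/5.
LHS − RHS = 4/3 ≠ 0, so the identity fails.
(For a valid weak derivative the identity must hold for EVERY test function, in particular this one. The failure shows v is NOT the weak derivative of u.)
Correct weak derivative would be u'(x) = -3*x**2 - 4*x.


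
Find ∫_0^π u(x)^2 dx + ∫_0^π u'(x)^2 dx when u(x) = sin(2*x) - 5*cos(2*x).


||u||_{H^1(0,π)}^2 = 65*π

u'(x) = 10*sin(2*x) + 2*cos(2*x).
Expand u² and (u')² and integrate term by term on (0, π), using: for integers n ≥ 1, ∫_0^π sin²(nx) dx = ∫_0^π cos²(nx) dx = π/2; for n ≠ n', ∫_0^π sin(nx)sin(n'x) dx = ∫_0^π cos(nx)cos(n'x) dx = 0; and by product-to-sum, ∫_0^π sin(nx)cos(n'x) dx = ½∫_0^π [sin((n+n')x) + sin((n−n')x)] dx, which is 0 when n+n' is even and 2n/(n²−n'²) when n+n' is odd (it need not vanish on (0, π)).
  u² squared terms: (-5)²·∫cos(2x)² dx = 25·π/2 = 25*π/2;  (1)²·∫sin(2x)² dx = 1·π/2 = π/2.
  u² cross terms: 2·(-5)·(1)·∫cos(2x)·sin(2x) dx = -10·(0) = 0.
  So ∫_0^π u² dx = 25*π/2 + π/2 + 0 = 13*π.
  (u')² squared terms: (2)²·∫cos(2x)² dx = 4·π/2 = 2*π;  (10)²·∫sin(2x)² dx = 100·π/2 = 50*π.
  (u')² cross terms: 2·(2)·(10)·∫cos(2x)·sin(2x) dx = 40·(0) = 0.
  So ∫_0^π (u')² dx = 2*π + 50*π + 0 = 52*π.
||u||_{H^1}^2 = (13*π) + (52*π) = 65*π.


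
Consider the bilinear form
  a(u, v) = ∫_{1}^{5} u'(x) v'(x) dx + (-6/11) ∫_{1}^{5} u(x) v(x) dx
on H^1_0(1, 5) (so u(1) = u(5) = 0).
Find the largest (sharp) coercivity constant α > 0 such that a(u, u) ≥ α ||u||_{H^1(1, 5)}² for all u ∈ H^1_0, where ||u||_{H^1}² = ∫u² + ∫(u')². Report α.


α = (-96/11 + π^2)/(π^2 + 16)

Coercivity of a(·,·) on H^1_0(1, 5) means a(u, u) ≥ α ||u||_{H^1}² for every u ∈ H^1_0.
The interval has length L = 4, and Poincaré/coercivity depend only on L. Here a(u, u) = ∫(u')² + (-6/11)·∫u².
Here c = -6/11 < 0 with |c| < (π/L)² = π^2/16, so coercivity still holds. The condition a(u,u) ≥ α||u||_{H^1}² reads (1−α)∫(u')² ≥ (α−c)∫u². Any admissible α is ≤ 1 (rapidly oscillating u have ∫u²/∫(u')² → 0), and α = 1 would force 0 ≥ (1−c)∫u², impossible since c < 1; so 1−α > 0. By the sharp Poincaré inequality on H^1_0 of an interval of length L, ∫(u')² ≥ (π/L)²∫u² with equality for the first sine mode sin(π(x−x₀)/L) (x₀ the left endpoint), so the inequality holds for all u iff (1−α)(π/L)² ≥ α − c, i.e. α ≤ ((π/L)² + c)/((π/L)² + 1) = (1 + c(L/π)²)/(1 + (L/π)²). (Direct route, valid since c ≤ 0: Poincaré gives c∫u² ≥ c(L/π)²∫(u')², so a(u,u) ≥ (1 + c(L/π)²)∫(u')², while ||u||_{H^1}² ≤ (1 + (L/π)²)∫(u')²; dividing yields the same α.) With (π/L)² = π^2/16 and c = -6/11, the largest admissible constant is α = ((π/L)² + c)/((π/L)² + 1).
Simplifying, α = (-96/11 + π^2)/(π^2 + 16).


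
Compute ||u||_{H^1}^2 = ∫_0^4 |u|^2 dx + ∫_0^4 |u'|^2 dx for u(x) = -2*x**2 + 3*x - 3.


||u||_{H^1}^2 = 8648/15

The H^1 norm (squared) on an interval (0, L) is
  ||u||_{H^1}^2 = ∫_0^L u(x)^2 dx + ∫_0^L u'(x)^2 dx.
Compute u'(x) = 3 - 4*x.
Then u(x)^2 = 4*x**4 - 12*x**3 + 21*x**2 - 18*x + 9 and u'(x)^2 = 16*x**2 - 24*x + 9.
Integrate each monomial from 0 to 4 using ∫_0^4 c·x^n dx = c·4^(n+1)/(n+1):
  ∫_0^4 u(x)^2 dx = ∫_0^4 (4*x^4 - 12*x^3 + 21*x^2 - 18*x + 9) dx. Term by term:
    ∫_0^4 4*x^4 dx = 4096/5;  ∫_0^4 -12*x^3 dx = -768;  ∫_0^4 21*x^2 dx = 448;
    ∫_0^4 -18*x dx = -144;  ∫_0^4 9 dx = 36.
  Sum: 4096/5 − 768 + 448 − 144 + 36 = 1956/5.
  ∫_0^4 u'(x)^2 dx = ∫_0^4 (16*x^2 - 24*x + 9) dx. Term by term:
    ∫_0^4 16*x^2 dx = 1024/3;  ∫_0^4 -24*x dx = -192;  ∫_0^4 9 dx = 36.
  Sum: 1024/3 − 192 + 36 = 556/3.
Adding: ||u||_{H^1}^2 = 1956/5 + 556/3 = 8648/15.


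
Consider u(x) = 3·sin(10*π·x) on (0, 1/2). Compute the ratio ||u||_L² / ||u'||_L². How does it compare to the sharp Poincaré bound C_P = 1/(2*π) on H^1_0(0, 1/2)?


||u||_L² / ||u'||_L² = 1/(10*π) < C_P = 1/(2*π).

u(x) = 3·sin(10*π·x), so u'(x) = 30*π*cos(10*π*x).
Writing u(x) = A·sin(kπx/L) with A = 3 and k = 5, use ∫_0^L sin²(kπx/L) dx = L/2 and ∫_0^L cos²(kπx/L) dx = L/2.
u² = 9·sin²(10*π·x) and (u')² = 900*π^2·cos²(10*π·x), and each of sin², cos² integrates to L/2 = 1/4 over (0, 1/2).
∫_0^1/2 u² dx = 9/4, so ||u||_L² = 3/2.
∫_0^1/2 (u')² dx = 225*π^2, so ||u'||_L² = 15*π.
Ratio ||u||_L² / ||u'||_L² = 1/(10*π).
Sharp Poincaré constant on H^1_0(0, 1/2) is C_P = L/π = 1/(2*π), achieved by sin(2*π·x).
This is the k = 5 harmonic; the ratio L/(kπ) is strictly less than C_P = L/π, consistent with the sharp inequality ||u||_L² ≤ C_P ||u'||_L².


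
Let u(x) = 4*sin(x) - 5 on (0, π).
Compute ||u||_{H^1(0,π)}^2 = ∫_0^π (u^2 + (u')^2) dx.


||u||_{H^1(0,π)}^2 = -80 + 41*π

u'(x) = 4*cos(x).
Expand u² and (u')² and integrate term by term on (0, π), using: for integers n ≥ 1, ∫_0^π sin²(nx) dx = ∫_0^π cos²(nx) dx = π/2; for n ≠ n', ∫_0^π sin(nx)sin(n'x) dx = ∫_0^π cos(nx)cos(n'x) dx = 0; and by product-to-sum, ∫_0^π sin(nx)cos(n'x) dx = ½∫_0^π [sin((n+n')x) + sin((n−n')x)] dx, which is 0 when n+n' is even and 2n/(n²−n'²) when n+n' is odd (it need not vanish on (0, π)). For the constant mode: ∫_0^π 1 dx = π, ∫_0^π cos(nx) dx = 0, ∫_0^π sin(nx) dx = (1−(−1)^n)/n.
  u² squared terms: (-5)²·∫1 dx = 25·π = 25*π;  (4)²·∫sin(x)² dx = 16·π/2 = 8*π.
  u² cross terms: 2·(-5)·(4)·∫1·sin(x) dx = -40·(2) = -80.
  So ∫_0^π u² dx = 25*π + 8*π − 80 = -80 + 33*π.
  (u')² squared terms: (4)²·∫cos(x)² dx = 16·π/2 = 8*π.
  So ∫_0^π (u')² dx = 8*π.
||u||_{H^1}^2 = (-80 + 33*π) + (8*π) = -80 + 41*π.


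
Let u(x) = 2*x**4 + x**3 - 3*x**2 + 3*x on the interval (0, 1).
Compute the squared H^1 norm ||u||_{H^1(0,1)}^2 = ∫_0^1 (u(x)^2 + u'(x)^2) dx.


||u||_{H^1}^2 = 4289/315

The H^1 norm (squared) on an interval (0, L) is
  ||u||_{H^1}^2 = ∫_0^L u(x)^2 dx + ∫_0^L u'(x)^2 dx.
Compute u'(x) = 8*x**3 + 3*x**2 - 6*x + 3.
Then u(x)^2 = 4*x**8 + 4*x**7 - 11*x**6 + 6*x**5 + 15*x**4 - 18*x**3 + 9*x**2 and u'(x)^2 = 64*x**6 + 48*x**5 - 87*x**4 + 12*x**3 + 54*x**2 - 36*x + 9.
Integrate each monomial from 0 to 1 using ∫_0^1 c·x^n dx = c·1^(n+1)/(n+1):
  ∫_0^1 u(x)^2 dx = ∫_0^1 (4*x^8 + 4*x^7 - 11*x^6 + 6*x^5 + 15*x^4 - 18*x^3 + 9*x^2) dx. Term by term:
    ∫_0^1 4*x^8 dx = 4/9;  ∫_0^1 4*x^7 dx = 1/2;  ∫_0^1 -11*x^6 dx = -11/7;
    ∫_0^1 6*x^5 dx = 1;  ∫_0^1 15*x^4 dx = 3;  ∫_0^1 -18*x^3 dx = -9/2;
    ∫_0^1 9*x^2 dx = 3.
  Sum: 4/9 + 1/2 − 11/7 + 1 + 3 − 9/2 + 3 = 118/63.
  ∫_0^1 u'(x)^2 dx = ∫_0^1 (64*x^6 + 48*x^5 - 87*x^4 + 12*x^3 + 54*x^2 - 36*x + 9) dx. Term by term:
    ∫_0^1 64*x^6 dx = 64/7;  ∫_0^1 48*x^5 dx = 8;  ∫_0^1 -87*x^4 dx = -87/5;
    ∫_0^1 12*x^3 dx = 3;  ∫_0^1 54*x^2 dx = 18;  ∫_0^1 -36*x dx = -18;
    ∫_0^1 9 dx = 9.
  Sum: 64/7 + 8 − 87/5 + 3 + 18 − 18 + 9 = 411/35.
Adding: ||u||_{H^1}^2 = 118/63 + 411/35 = 4289/315.


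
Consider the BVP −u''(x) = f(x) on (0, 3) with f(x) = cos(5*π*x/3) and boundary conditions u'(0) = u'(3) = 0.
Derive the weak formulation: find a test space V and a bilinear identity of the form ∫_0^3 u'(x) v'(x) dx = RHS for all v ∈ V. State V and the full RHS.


V = H^1(0, 3) (no boundary constraint on v; u is determined up to an additive constant); weak form: ∫_0^3 u'v' dx = ∫_0^3 (cos(5*π*x/3)) v dx for all v ∈ V.

Multiply both sides by a test function v and integrate from 0 to 3:
  ∫_0^3 −u''(x) v(x) dx = ∫_0^3 f(x) v(x) dx.
Integrate the LHS by parts once:
  ∫_0^3 −u'' v dx = −[u'(x) v(x)]_0^3 + ∫_0^3 u'(x) v'(x) dx.
Thus ∫_0^3 u'(x) v'(x) dx = ∫_0^3 f(x) v(x) dx + [u'(x) v(x)]_0^3.
Choose V so that boundary terms are either known or forced to vanish.
u has homogeneous Neumann: u'(0) = u'(3) = 0. So [u' v]_0^3 = 0·v(3) − 0·v(0) = 0 for any v; take V = H^1(0, 3).
Weak formulation: find u (satisfying any essential BC) such that ∫_0^3 u'(x) v'(x) dx = ∫_0^3 f v dx for all v ∈ V (homogeneous Neumann, so boundary terms vanish).
Substituting f(x) = cos(5*π*x/3), the right-hand side is ∫_0^3 (cos(5*π*x/3)) v dx.
Compatibility check (pure Neumann): taking v ≡ 1 ∈ V gives 0 = ∫_0^3 f dx + (0) − (0), i.e. ∫_0^3 f dx must equal u'(0) − u'(3) = 0. Indeed ∫_0^3 (cos(5*π*x/3)) dx = 0, so the data are compatible. The solution is then unique only up to an additive constant (fix it e.g. by requiring ∫_0^3 u dx = 0).


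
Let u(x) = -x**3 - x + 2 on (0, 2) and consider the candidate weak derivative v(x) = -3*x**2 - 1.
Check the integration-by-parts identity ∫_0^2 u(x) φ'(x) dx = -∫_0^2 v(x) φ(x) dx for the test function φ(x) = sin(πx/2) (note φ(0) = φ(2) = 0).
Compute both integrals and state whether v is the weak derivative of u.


LHS = -96/π^3 + 28/π, RHS = -96/π^3 + 28/π. Yes, v = u' weakly.

u(x) = -x**3 - x + 2, classical derivative u'(x) = -3*x**2 - 1.
φ(x) = sin(πx/2), so φ'(x) = π*cos(π*x/2)/2.
Note φ(0) = φ(2) = 0, so the boundary term u·φ vanishes.
LHS = ∫_0^2 u(x) φ'(x) dx = ∫_0^2 (-π*x^3*cos(π*x/2)/2 - π*x*cos(π*x/2)/2 + π*cos(π*x/2)) dx. Term by term:
  ∫_0^2 π*cos(π*x/2) dx = 0;  ∫_0^2 -π*x*cos(π*x/2)/2 dx = 4/π;  ∫_0^2 -π*x^3*cos(π*x/2)/2 dx = -96/π^3 + 24/π.
Sum: 0 + 4/π + -96/π^3 + 24/π = -96/π^3 + 28/π.
So LHS = -96/π^3 + 28/π.
∫_0^2 v(x) φ(x) dx = ∫_0^2 (-3*x^2*sin(π*x/2) - sin(π*x/2)) dx. Term by term:
  ∫_0^2 -sin(π*x/2) dx = -4/π;  ∫_0^2 -3*x^2*sin(π*x/2) dx = -24/π + 96/π^3.
Sum: -4/π + -24/π + 96/π^3 = -28/π + 96/π^3.
So RHS = -∫_0^2 v(x) φ(x) dx = -96/π^3 + 28/π.
LHS = RHS, so the identity holds for this test φ.
Moreover u is smooth here and v(x) = u'(x) = -3*x**2 - 1 pointwise, so the identity holds for every test function. Hence v is the weak derivative of u.


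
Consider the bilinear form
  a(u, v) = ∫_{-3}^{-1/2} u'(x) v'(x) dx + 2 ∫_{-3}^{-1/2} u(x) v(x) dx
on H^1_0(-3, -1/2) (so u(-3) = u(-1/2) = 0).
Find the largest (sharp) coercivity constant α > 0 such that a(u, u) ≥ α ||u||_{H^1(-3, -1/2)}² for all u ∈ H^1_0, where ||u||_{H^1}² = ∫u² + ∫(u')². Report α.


α = 1

Coercivity of a(·,·) on H^1_0(-3, -1/2) means a(u, u) ≥ α ||u||_{H^1}² for every u ∈ H^1_0.
The interval has length L = 5/2, and Poincaré/coercivity depend only on L. Here a(u, u) = ∫(u')² + (2)·∫u².
Here c = 2 ≥ 1, so a(u,u) = ∫(u')² + c∫u² ≥ ∫(u')² + ∫u² = ||u||_{H^1}², i.e. α = 1 works. No larger α is possible: a(u,u) ≥ α||u||_{H^1}² means (1−α)∫(u')² ≥ (α−c)∫u², and for the modes u_n = sin(nπ(x−x₀)/L) (x₀ the left endpoint) one has ∫u_n²/∫(u_n')² = (L/(nπ))² → 0, so a(u_n,u_n)/||u_n||_{H^1}² → 1. Hence the optimal constant is α = 1.
Therefore α = 1.


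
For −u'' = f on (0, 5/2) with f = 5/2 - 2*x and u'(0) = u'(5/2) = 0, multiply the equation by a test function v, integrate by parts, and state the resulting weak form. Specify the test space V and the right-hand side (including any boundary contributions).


V = H^1(0, 5/2) (no boundary constraint on v; u is determined up to an additive constant); weak form: ∫_0^5/2 u'v' dx = ∫_0^5/2 (5/2 - 2*x) v dx for all v ∈ V.

Multiply both sides by a test function v and integrate from 0 to 5/2:
  ∫_0^5/2 −u''(x) v(x) dx = ∫_0^5/2 f(x) v(x) dx.
Integrate the LHS by parts once:
  ∫_0^5/2 −u'' v dx = −[u'(x) v(x)]_0^5/2 + ∫_0^5/2 u'(x) v'(x) dx.
Thus ∫_0^5/2 u'(x) v'(x) dx = ∫_0^5/2 f(x) v(x) dx + [u'(x) v(x)]_0^5/2.
Choose V so that boundary terms are either known or forced to vanish.
u has homogeneous Neumann: u'(0) = u'(5/2) = 0. So [u' v]_0^5/2 = 0·v(5/2) − 0·v(0) = 0 for any v; take V = H^1(0, 5/2).
Weak formulation: find u (satisfying any essential BC) such that ∫_0^5/2 u'(x) v'(x) dx = ∫_0^5/2 f v dx for all v ∈ V (homogeneous Neumann, so boundary terms vanish).
Substituting f(x) = 5/2 - 2*x, the right-hand side is ∫_0^5/2 (5/2 - 2*x) v dx.
Compatibility check (pure Neumann): taking v ≡ 1 ∈ V gives 0 = ∫_0^5/2 f dx + (0) − (0), i.e. ∫_0^5/2 f dx must equal u'(0) − u'(5/2) = 0. Indeed ∫_0^5/2 (5/2 - 2*x) dx = 0, so the data are compatible. The solution is then unique only up to an additive constant (fix it e.g. by requiring ∫_0^5/2 u dx = 0).


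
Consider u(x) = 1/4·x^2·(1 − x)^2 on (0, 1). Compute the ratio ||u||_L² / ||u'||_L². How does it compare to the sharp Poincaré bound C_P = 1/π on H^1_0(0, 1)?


||u||_L² / ||u'||_L² = sqrt(3)/6 < C_P = 1/π.

u(x) = 1/4·x^2·(1 − x)^2, so u'(x) = x*(x - 1)*(2*x - 1)/2.
u(x) = 1/4·x^2·(1 − x)^2 vanishes at x = 0 and x = 1, so u ∈ H^1_0(0, 1). Differentiate via the product rule and integrate the resulting polynomials term by term.
  ∫_0^1 u² dx = ∫_0^1 (x^8/16 - x^7/4 + 3*x^6/8 - x^5/4 + x^4/16) dx. Term by term:
    ∫_0^1 x^8/16 dx = 1/144;  ∫_0^1 -x^7/4 dx = -1/32;  ∫_0^1 3*x^6/8 dx = 3/56;
    ∫_0^1 -x^5/4 dx = -1/24;  ∫_0^1 x^4/16 dx = 1/80.
  Sum: 1/144 − 1/32 + 3/56 − 1/24 + 1/80 = 1/10080.
  ∫_0^1 (u')² dx = ∫_0^1 (x^6 - 3*x^5 + 13*x^4/4 - 3*x^3/2 + x^2/4) dx. Term by term:
    ∫_0^1 x^6 dx = 1/7;  ∫_0^1 -3*x^5 dx = -1/2;  ∫_0^1 13*x^4/4 dx = 13/20;
    ∫_0^1 -3*x^3/2 dx = -3/8;  ∫_0^1 x^2/4 dx = 1/12.
  Sum: 1/7 − 1/2 + 13/20 − 3/8 + 1/12 = 1/840.
∫_0^1 u² dx = 1/10080, so ||u||_L² = sqrt(70)/840.
∫_0^1 (u')² dx = 1/840, so ||u'||_L² = sqrt(210)/420.
Ratio ||u||_L² / ||u'||_L² = sqrt(3)/6.
Sharp Poincaré constant on H^1_0(0, 1) is C_P = L/π = 1/π, achieved by sin(π·x).
A polynomial bump cannot attain the sharp Poincaré constant (only the first sine eigenfunction does), so the ratio is strictly less than C_P, consistent with ||u||_L² ≤ C_P ||u'||_L².


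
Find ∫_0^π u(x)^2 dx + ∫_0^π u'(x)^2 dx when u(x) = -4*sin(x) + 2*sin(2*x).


||u||_{H^1(0,π)}^2 = 26*π

u'(x) = -4*cos(x) + 4*cos(2*x).
Expand u² and (u')² and integrate term by term on (0, π), using: for integers n ≥ 1, ∫_0^π sin²(nx) dx = ∫_0^π cos²(nx) dx = π/2; for n ≠ n', ∫_0^π sin(nx)sin(n'x) dx = ∫_0^π cos(nx)cos(n'x) dx = 0; and by product-to-sum, ∫_0^π sin(nx)cos(n'x) dx = ½∫_0^π [sin((n+n')x) + sin((n−n')x)] dx, which is 0 when n+n' is even and 2n/(n²−n'²) when n+n' is odd (it need not vanish on (0, π)).
  u² squared terms: (-4)²·∫sin(x)² dx = 16·π/2 = 8*π;  (2)²·∫sin(2x)² dx = 4·π/2 = 2*π.
  u² cross terms: 2·(-4)·(2)·∫sin(x)·sin(2x) dx = -16·(0) = 0.
  So ∫_0^π u² dx = 8*π + 2*π + 0 = 10*π.
  (u')² squared terms: (-4)²·∫cos(x)² dx = 16·π/2 = 8*π;  (4)²·∫cos(2x)² dx = 16·π/2 = 8*π.
  (u')² cross terms: 2·(-4)·(4)·∫cos(x)·cos(2x) dx = -32·(0) = 0.
  So ∫_0^π (u')² dx = 8*π + 8*π + 0 = 16*π.
||u||_{H^1}^2 = (10*π) + (16*π) = 26*π.


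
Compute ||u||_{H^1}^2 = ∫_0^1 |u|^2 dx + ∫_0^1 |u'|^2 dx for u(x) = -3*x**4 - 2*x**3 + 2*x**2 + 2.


||u||_{H^1}^2 = 6089/210

The H^1 norm (squared) on an interval (0, L) is
  ||u||_{H^1}^2 = ∫_0^L u(x)^2 dx + ∫_0^L u'(x)^2 dx.
Compute u'(x) = -12*x**3 - 6*x**2 + 4*x.
Then u(x)^2 = 9*x**8 + 12*x**7 - 8*x**6 - 8*x**5 - 8*x**4 - 8*x**3 + 8*x**2 + 4 and u'(x)^2 = 144*x**6 + 144*x**5 - 60*x**4 - 48*x**3 + 16*x**2.
Integrate each monomial from 0 to 1 using ∫_0^1 c·x^n dx = c·1^(n+1)/(n+1):
  ∫_0^1 u(x)^2 dx = ∫_0^1 (9*x^8 + 12*x^7 - 8*x^6 - 8*x^5 - 8*x^4 - 8*x^3 + 8*x^2 + 4) dx. Term by term:
    ∫_0^1 9*x^8 dx = 1;  ∫_0^1 12*x^7 dx = 3/2;  ∫_0^1 -8*x^6 dx = -8/7;
    ∫_0^1 -8*x^5 dx = -4/3;  ∫_0^1 -8*x^4 dx = -8/5;  ∫_0^1 -8*x^3 dx = -2;
    ∫_0^1 8*x^2 dx = 8/3;  ∫_0^1 4 dx = 4.
  Sum: 1 + 3/2 − 8/7 − 4/3 − 8/5 − 2 + 8/3 + 4 = 649/210.
  ∫_0^1 u'(x)^2 dx = ∫_0^1 (144*x^6 + 144*x^5 - 60*x^4 - 48*x^3 + 16*x^2) dx. Term by term:
    ∫_0^1 144*x^6 dx = 144/7;  ∫_0^1 144*x^5 dx = 24;  ∫_0^1 -60*x^4 dx = -12;
    ∫_0^1 -48*x^3 dx = -12;  ∫_0^1 16*x^2 dx = 16/3.
  Sum: 144/7 + 24 − 12 − 12 + 16/3 = 544/21.
Adding: ||u||_{H^1}^2 = 649/210 + 544/21 = 6089/210.


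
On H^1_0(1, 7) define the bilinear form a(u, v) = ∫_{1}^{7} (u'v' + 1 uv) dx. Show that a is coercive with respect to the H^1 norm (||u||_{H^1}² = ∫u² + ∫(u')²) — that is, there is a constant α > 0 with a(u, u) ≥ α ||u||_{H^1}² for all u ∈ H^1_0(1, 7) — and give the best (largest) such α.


α = 1

Coercivity of a(·,·) on H^1_0(1, 7) means a(u, u) ≥ α ||u||_{H^1}² for every u ∈ H^1_0.
The interval has length L = 6, and Poincaré/coercivity depend only on L. Here a(u, u) = ∫(u')² + (1)·∫u².
Here c = 1 ≥ 1, so a(u,u) = ∫(u')² + c∫u² ≥ ∫(u')² + ∫u² = ||u||_{H^1}², i.e. α = 1 works. No larger α is possible: a(u,u) ≥ α||u||_{H^1}² means (1−α)∫(u')² ≥ (α−c)∫u², and for the modes u_n = sin(nπ(x−x₀)/L) (x₀ the left endpoint) one has ∫u_n²/∫(u_n')² = (L/(nπ))² → 0, so a(u_n,u_n)/||u_n||_{H^1}² → 1. Hence the optimal constant is α = 1.
Therefore α = 1.


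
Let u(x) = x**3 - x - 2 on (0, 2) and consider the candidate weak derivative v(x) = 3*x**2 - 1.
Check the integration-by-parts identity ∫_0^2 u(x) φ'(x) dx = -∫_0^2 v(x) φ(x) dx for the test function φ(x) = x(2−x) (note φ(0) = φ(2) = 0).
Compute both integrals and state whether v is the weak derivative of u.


LHS = -52/15, RHS = -52/15. Yes, v = u' weakly.

u(x) = x**3 - x - 2, classical derivative u'(x) = 3*x**2 - 1.
φ(x) = x(2−x), so φ'(x) = 2 - 2*x.
Note φ(0) = φ(2) = 0, so the boundary term u·φ vanishes.
LHS = ∫_0^2 u(x) φ'(x) dx = ∫_0^2 (-2*x^4 + 2*x^3 + 2*x^2 + 2*x - 4) dx. Term by term:
  ∫_0^2 -2*x^4 dx = -64/5;  ∫_0^2 2*x^3 dx = 8;  ∫_0^2 2*x^2 dx = 16/3;
  ∫_0^2 2*x dx = 4;  ∫_0^2 -4 dx = -8.
Sum: -64/5 + 8 + 16/3 + 4 − 8 = -52/15.
So LHS = -52/15.
∫_0^2 v(x) φ(x) dx = ∫_0^2 (-3*x^4 + 6*x^3 + x^2 - 2*x) dx. Term by term:
  ∫_0^2 -3*x^4 dx = -96/5;  ∫_0^2 6*x^3 dx = 24;  ∫_0^2 x^2 dx = 8/3;
  ∫_0^2 -2*x dx = -4.
Sum: -96/5 + 24 + 8/3 − 4 = 52/15.
So RHS = -∫_0^2 v(x) φ(x) dx = -52/15.
LHS = RHS, so the identity holds for this test φ.
Moreover u is smooth here and v(x) = u'(x) = 3*x**2 - 1 pointwise, so the identity holds for every test function. Hence v is the weak derivative of u.


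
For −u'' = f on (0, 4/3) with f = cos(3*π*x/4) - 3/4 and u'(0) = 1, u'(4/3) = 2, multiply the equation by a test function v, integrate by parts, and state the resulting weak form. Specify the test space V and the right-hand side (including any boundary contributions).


V = H^1(0, 4/3) (v unrestricted at boundary; u is determined up to an additive constant); weak form: ∫_0^4/3 u'v' dx = ∫_0^4/3 (cos(3*π*x/4) - 3/4) v dx + 2·v(4/3) − v(0) for all v ∈ V.

Multiply both sides by a test function v and integrate from 0 to 4/3:
  ∫_0^4/3 −u''(x) v(x) dx = ∫_0^4/3 f(x) v(x) dx.
Integrate the LHS by parts once:
  ∫_0^4/3 −u'' v dx = −[u'(x) v(x)]_0^4/3 + ∫_0^4/3 u'(x) v'(x) dx.
Thus ∫_0^4/3 u'(x) v'(x) dx = ∫_0^4/3 f(x) v(x) dx + [u'(x) v(x)]_0^4/3.
Choose V so that boundary terms are either known or forced to vanish.
u has inhomogeneous Neumann u'(0) = 1, u'(4/3) = 2. [u' v]_0^4/3 = (2)·v(4/3) − (1)·v(0) = 2·v(4/3) − v(0). Take V = H^1(0, 4/3); boundary term becomes part of RHS.
Weak formulation: find u (satisfying any essential BC) such that ∫_0^4/3 u'(x) v'(x) dx = ∫_0^4/3 f v dx + 2·v(4/3) − v(0) for all v ∈ V (Neumann data are natural BCs: they enter the RHS as boundary terms).
Substituting f(x) = cos(3*π*x/4) - 3/4, the right-hand side is ∫_0^4/3 (cos(3*π*x/4) - 3/4) v dx + 2·v(4/3) − v(0).
Compatibility check (pure Neumann): taking v ≡ 1 ∈ V gives 0 = ∫_0^4/3 f dx + (2) − (1), i.e. ∫_0^4/3 f dx must equal u'(0) − u'(4/3) = -1. Indeed ∫_0^4/3 (cos(3*π*x/4) - 3/4) dx = -1, so the data are compatible. The solution is then unique only up to an additive constant (fix it e.g. by requiring ∫_0^4/3 u dx = 0).


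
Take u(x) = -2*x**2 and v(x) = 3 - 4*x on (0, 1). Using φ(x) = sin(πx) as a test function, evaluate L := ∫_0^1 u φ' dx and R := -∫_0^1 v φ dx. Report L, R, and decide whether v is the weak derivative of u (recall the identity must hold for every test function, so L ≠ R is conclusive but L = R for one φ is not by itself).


LHS = 4/π, RHS = -2/π. No, v is not the weak derivative of u.

u(x) = -2*x**2, classical derivative u'(x) = -4*x.
φ(x) = sin(πx), so φ'(x) = π*cos(π*x).
Note φ(0) = φ(1) = 0, so the boundary term u·φ vanishes.
LHS = ∫_0^1 u(x) φ'(x) dx = ∫_0^1 (-2*π*x^2*cos(π*x)) dx. Term by term:
  ∫_0^1 -2*π*x^2*cos(π*x) dx = 4/π.
So LHS = 4/π.
∫_0^1 v(x) φ(x) dx = ∫_0^1 (-4*x*sin(π*x) + 3*sin(π*x)) dx. Term by term:
  ∫_0^1 3*sin(π*x) dx = 6/π;  ∫_0^1 -4*x*sin(π*x) dx = -4/π.
Sum: 6/π − 4/π = 2/π.
So RHS = -∫_0^1 v(x) φ(x) dx = -2/π.
LHS − RHS = 6/π ≠ 0, so the identity fails.
(For a valid weak derivative the identity must hold for EVERY test function, in particular this one. The failure shows v is NOT the weak derivative of u.)
Correct weak derivative would be u'(x) = -4*x.


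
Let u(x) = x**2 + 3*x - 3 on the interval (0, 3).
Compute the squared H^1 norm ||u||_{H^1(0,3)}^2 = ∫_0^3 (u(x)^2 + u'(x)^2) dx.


||u||_{H^1}^2 = 2601/10

The H^1 norm (squared) on an interval (0, L) is
  ||u||_{H^1}^2 = ∫_0^L u(x)^2 dx + ∫_0^L u'(x)^2 dx.
Compute u'(x) = 2*x + 3.
Then u(x)^2 = x**4 + 6*x**3 + 3*x**2 - 18*x + 9 and u'(x)^2 = 4*x**2 + 12*x + 9.
Integrate each monomial from 0 to 3 using ∫_0^3 c·x^n dx = c·3^(n+1)/(n+1):
  ∫_0^3 u(x)^2 dx = ∫_0^3 (x^4 + 6*x^3 + 3*x^2 - 18*x + 9) dx. Term by term:
    ∫_0^3 x^4 dx = 243/5;  ∫_0^3 6*x^3 dx = 243/2;  ∫_0^3 3*x^2 dx = 27;
    ∫_0^3 -18*x dx = -81;  ∫_0^3 9 dx = 27.
  Sum: 243/5 + 243/2 + 27 − 81 + 27 = 1431/10.
  ∫_0^3 u'(x)^2 dx = ∫_0^3 (4*x^2 + 12*x + 9) dx. Term by term:
    ∫_0^3 4*x^2 dx = 36;  ∫_0^3 12*x dx = 54;  ∫_0^3 9 dx = 27.
  Sum: 36 + 54 + 27 = 117.
Adding: ||u||_{H^1}^2 = 1431/10 + 117 = 2601/10.


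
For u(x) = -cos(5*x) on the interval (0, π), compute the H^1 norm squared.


||u||_{H^1(0,π)}^2 = 13*π

u'(x) = 5*sin(5*x).
Expand u² and (u')² and integrate term by term on (0, π), using: for integers n ≥ 1, ∫_0^π sin²(nx) dx = ∫_0^π cos²(nx) dx = π/2; for n ≠ n', ∫_0^π sin(nx)sin(n'x) dx = ∫_0^π cos(nx)cos(n'x) dx = 0; and by product-to-sum, ∫_0^π sin(nx)cos(n'x) dx = ½∫_0^π [sin((n+n')x) + sin((n−n')x)] dx, which is 0 when n+n' is even and 2n/(n²−n'²) when n+n' is odd (it need not vanish on (0, π)).
  u² squared terms: (-1)²·∫cos(5x)² dx = 1·π/2 = π/2.
  So ∫_0^π u² dx = π/2.
  (u')² squared terms: (5)²·∫sin(5x)² dx = 25·π/2 = 25*π/2.
  So ∫_0^π (u')² dx = 25*π/2.
||u||_{H^1}^2 = (π/2) + (25*π/2) = 13*π.


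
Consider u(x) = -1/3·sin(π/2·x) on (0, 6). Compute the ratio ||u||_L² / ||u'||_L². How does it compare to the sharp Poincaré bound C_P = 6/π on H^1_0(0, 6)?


||u||_L² / ||u'||_L² = 2/π < C_P = 6/π.

u(x) = -1/3·sin(π/2·x), so u'(x) = -π*cos(π*x/2)/6.
Writing u(x) = A·sin(kπx/L) with A = -1/3 and k = 3, use ∫_0^L sin²(kπx/L) dx = L/2 and ∫_0^L cos²(kπx/L) dx = L/2.
u² = 1/9·sin²(π/2·x) and (u')² = π^2/36·cos²(π/2·x), and each of sin², cos² integrates to L/2 = 3 over (0, 6).
∫_0^6 u² dx = 1/3, so ||u||_L² = sqrt(3)/3.
∫_0^6 (u')² dx = π^2/12, so ||u'||_L² = sqrt(3)*π/6.
Ratio ||u||_L² / ||u'||_L² = 2/π.
Sharp Poincaré constant on H^1_0(0, 6) is C_P = L/π = 6/π, achieved by sin(π/6·x).
This is the k = 3 harmonic; the ratio L/(kπ) is strictly less than C_P = L/π, consistent with the sharp inequality ||u||_L² ≤ C_P ||u'||_L².


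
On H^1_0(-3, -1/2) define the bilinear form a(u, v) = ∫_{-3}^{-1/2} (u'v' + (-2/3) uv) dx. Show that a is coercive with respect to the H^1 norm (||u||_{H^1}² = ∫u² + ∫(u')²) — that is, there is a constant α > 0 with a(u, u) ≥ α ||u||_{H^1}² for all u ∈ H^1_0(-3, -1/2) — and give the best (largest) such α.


α = 2*(-25 + 6*π^2)/(3*(25 + 4*π^2))

Coercivity of a(·,·) on H^1_0(-3, -1/2) means a(u, u) ≥ α ||u||_{H^1}² for every u ∈ H^1_0.
The interval has length L = 5/2, and Poincaré/coercivity depend only on L. Here a(u, u) = ∫(u')² + (-2/3)·∫u².
Here c = -2/3 < 0 with |c| < (π/L)² = 4*π^2/25, so coercivity still holds. The condition a(u,u) ≥ α||u||_{H^1}² reads (1−α)∫(u')² ≥ (α−c)∫u². Any admissible α is ≤ 1 (rapidly oscillating u have ∫u²/∫(u')² → 0), and α = 1 would force 0 ≥ (1−c)∫u², impossible since c < 1; so 1−α > 0. By the sharp Poincaré inequality on H^1_0 of an interval of length L, ∫(u')² ≥ (π/L)²∫u² with equality for the first sine mode sin(π(x−x₀)/L) (x₀ the left endpoint), so the inequality holds for all u iff (1−α)(π/L)² ≥ α − c, i.e. α ≤ ((π/L)² + c)/((π/L)² + 1) = (1 + c(L/π)²)/(1 + (L/π)²). (Direct route, valid since c ≤ 0: Poincaré gives c∫u² ≥ c(L/π)²∫(u')², so a(u,u) ≥ (1 + c(L/π)²)∫(u')², while ||u||_{H^1}² ≤ (1 + (L/π)²)∫(u')²; dividing yields the same α.) With (π/L)² = 4*π^2/25 and c = -2/3, the largest admissible constant is α = ((π/L)² + c)/((π/L)² + 1).
Simplifying, α = 2*(-25 + 6*π^2)/(3*(25 + 4*π^2)).


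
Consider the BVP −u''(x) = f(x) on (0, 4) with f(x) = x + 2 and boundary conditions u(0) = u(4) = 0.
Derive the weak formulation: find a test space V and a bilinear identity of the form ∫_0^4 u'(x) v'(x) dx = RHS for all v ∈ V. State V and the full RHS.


V = H^1_0(0, 4) (so v(0) = v(4) = 0); weak form: ∫_0^4 u'v' dx = ∫_0^4 (x + 2) v dx for all v ∈ V.

Multiply both sides by a test function v and integrate from 0 to 4:
  ∫_0^4 −u''(x) v(x) dx = ∫_0^4 f(x) v(x) dx.
Integrate the LHS by parts once:
  ∫_0^4 −u'' v dx = −[u'(x) v(x)]_0^4 + ∫_0^4 u'(x) v'(x) dx.
Thus ∫_0^4 u'(x) v'(x) dx = ∫_0^4 f(x) v(x) dx + [u'(x) v(x)]_0^4.
Choose V so that boundary terms are either known or forced to vanish.
u is Dirichlet: u(0) = u(4) = 0. Let V = H^1_0(0, 4); then v(0) = v(4) = 0, and [u' v]_0^4 = 0.
Weak formulation: find u (satisfying any essential BC) such that ∫_0^4 u'(x) v'(x) dx = ∫_0^4 f v dx for all v ∈ V.
Substituting f(x) = x + 2, the right-hand side is ∫_0^4 (x + 2) v dx.


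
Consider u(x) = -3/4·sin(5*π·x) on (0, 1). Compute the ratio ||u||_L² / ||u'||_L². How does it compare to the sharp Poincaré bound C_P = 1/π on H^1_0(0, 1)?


||u||_L² / ||u'||_L² = 1/(5*π) < C_P = 1/π.

u(x) = -3/4·sin(5*π·x), so u'(x) = -15*π*cos(5*π*x)/4.
Writing u(x) = A·sin(kπx/L) with A = -3/4 and k = 5, use ∫_0^L sin²(kπx/L) dx = L/2 and ∫_0^L cos²(kπx/L) dx = L/2.
u² = 9/16·sin²(5*π·x) and (u')² = 225*π^2/16·cos²(5*π·x), and each of sin², cos² integrates to L/2 = 1/2 over (0, 1).
∫_0^1 u² dx = 9/32, so ||u||_L² = 3*sqrt(2)/8.
∫_0^1 (u')² dx = 225*π^2/32, so ||u'||_L² = 15*sqrt(2)*π/8.
Ratio ||u||_L² / ||u'||_L² = 1/(5*π).
Sharp Poincaré constant on H^1_0(0, 1) is C_P = L/π = 1/π, achieved by sin(π·x).
This is the k = 5 harmonic; the ratio L/(kπ) is strictly less than C_P = L/π, consistent with the sharp inequality ||u||_L² ≤ C_P ||u'||_L².


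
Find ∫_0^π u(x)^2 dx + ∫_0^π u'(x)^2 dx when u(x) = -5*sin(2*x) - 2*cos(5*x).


||u||_{H^1(0,π)}^2 = -2080/21 + 229*π/2

u'(x) = 10*sin(5*x) - 10*cos(2*x).
Expand u² and (u')² and integrate term by term on (0, π), using: for integers n ≥ 1, ∫_0^π sin²(nx) dx = ∫_0^π cos²(nx) dx = π/2; for n ≠ n', ∫_0^π sin(nx)sin(n'x) dx = ∫_0^π cos(nx)cos(n'x) dx = 0; and by product-to-sum, ∫_0^π sin(nx)cos(n'x) dx = ½∫_0^π [sin((n+n')x) + sin((n−n')x)] dx, which is 0 when n+n' is even and 2n/(n²−n'²) when n+n' is odd (it need not vanish on (0, π)).
  u² squared terms: (-5)²·∫sin(2x)² dx = 25·π/2 = 25*π/2;  (-2)²·∫cos(5x)² dx = 4·π/2 = 2*π.
  u² cross terms: 2·(-5)·(-2)·∫sin(2x)·cos(5x) dx = 20·(-4/21) = -80/21.
  So ∫_0^π u² dx = 25*π/2 + 2*π − 80/21 = -80/21 + 29*π/2.
  (u')² squared terms: (-10)²·∫cos(2x)² dx = 100·π/2 = 50*π;  (10)²·∫sin(5x)² dx = 100·π/2 = 50*π.
  (u')² cross terms: 2·(-10)·(10)·∫cos(2x)·sin(5x) dx = -200·(10/21) = -2000/21.
  So ∫_0^π (u')² dx = 50*π + 50*π − 2000/21 = -2000/21 + 100*π.
||u||_{H^1}^2 = (-80/21 + 29*π/2) + (-2000/21 + 100*π) = -2080/21 + 229*π/2.


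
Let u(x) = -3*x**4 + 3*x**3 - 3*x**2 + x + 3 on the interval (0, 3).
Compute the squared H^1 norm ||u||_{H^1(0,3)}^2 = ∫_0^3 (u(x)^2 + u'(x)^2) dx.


||u||_{H^1}^2 = 5303373/140

The H^1 norm (squared) on an interval (0, L) is
  ||u||_{H^1}^2 = ∫_0^L u(x)^2 dx + ∫_0^L u'(x)^2 dx.
Compute u'(x) = -12*x**3 + 9*x**2 - 6*x + 1.
Then u(x)^2 = 9*x**8 - 18*x**7 + 27*x**6 - 24*x**5 - 3*x**4 + 12*x**3 - 17*x**2 + 6*x + 9 and u'(x)^2 = 144*x**6 - 216*x**5 + 225*x**4 - 132*x**3 + 54*x**2 - 12*x + 1.
Integrate each monomial from 0 to 3 using ∫_0^3 c·x^n dx = c·3^(n+1)/(n+1):
  ∫_0^3 u(x)^2 dx = ∫_0^3 (9*x^8 - 18*x^7 + 27*x^6 - 24*x^5 - 3*x^4 + 12*x^3 - 17*x^2 + 6*x + 9) dx. Term by term:
    ∫_0^3 9*x^8 dx = 19683;  ∫_0^3 -18*x^7 dx = -59049/4;  ∫_0^3 27*x^6 dx = 59049/7;
    ∫_0^3 -24*x^5 dx = -2916;  ∫_0^3 -3*x^4 dx = -729/5;  ∫_0^3 12*x^3 dx = 243;
    ∫_0^3 -17*x^2 dx = -153;  ∫_0^3 6*x dx = 27;  ∫_0^3 9 dx = 27.
  Sum: 19683 − 59049/4 + 59049/7 − 2916 − 729/5 + 243 − 153 + 27 + 27 = 1461393/140.
  ∫_0^3 u'(x)^2 dx = ∫_0^3 (144*x^6 - 216*x^5 + 225*x^4 - 132*x^3 + 54*x^2 - 12*x + 1) dx. Term by term:
    ∫_0^3 144*x^6 dx = 314928/7;  ∫_0^3 -216*x^5 dx = -26244;  ∫_0^3 225*x^4 dx = 10935;
    ∫_0^3 -132*x^3 dx = -2673;  ∫_0^3 54*x^2 dx = 486;  ∫_0^3 -12*x dx = -54;
    ∫_0^3 1 dx = 3.
  Sum: 314928/7 − 26244 + 10935 − 2673 + 486 − 54 + 3 = 192099/7.
Adding: ||u||_{H^1}^2 = 1461393/140 + 192099/7 = 5303373/140.


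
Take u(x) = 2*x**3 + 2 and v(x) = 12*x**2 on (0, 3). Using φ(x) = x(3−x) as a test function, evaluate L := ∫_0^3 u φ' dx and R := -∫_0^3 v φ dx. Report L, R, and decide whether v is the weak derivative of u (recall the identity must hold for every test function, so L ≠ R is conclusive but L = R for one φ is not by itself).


LHS = -729/10, RHS = -729/5. No, v is not the weak derivative of u.

u(x) = 2*x**3 + 2, classical derivative u'(x) = 6*x**2.
φ(x) = x(3−x), so φ'(x) = 3 - 2*x.
Note φ(0) = φ(3) = 0, so the boundary term u·φ vanishes.
LHS = ∫_0^3 u(x) φ'(x) dx = ∫_0^3 (-4*x^4 + 6*x^3 - 4*x + 6) dx. Term by term:
  ∫_0^3 -4*x^4 dx = -972/5;  ∫_0^3 6*x^3 dx = 243/2;  ∫_0^3 -4*x dx = -18;
  ∫_0^3 6 dx = 18.
Sum: -972/5 + 243/2 − 18 + 18 = -729/10.
So LHS = -729/10.
∫_0^3 v(x) φ(x) dx = ∫_0^3 (-12*x^4 + 36*x^3) dx. Term by term:
  ∫_0^3 -12*x^4 dx = -2916/5;  ∫_0^3 36*x^3 dx = 729.
Sum: -2916/5 + 729 = 729/5.
So RHS = -∫_0^3 v(x) φ(x) dx = -729/5.
LHS − RHS = 729/10 ≠ 0, so the identity fails.
(For a valid weak derivative the identity must hold for EVERY test function, in particular this one. The failure shows v is NOT the weak derivative of u.)
Correct weak derivative would be u'(x) = 6*x**2.


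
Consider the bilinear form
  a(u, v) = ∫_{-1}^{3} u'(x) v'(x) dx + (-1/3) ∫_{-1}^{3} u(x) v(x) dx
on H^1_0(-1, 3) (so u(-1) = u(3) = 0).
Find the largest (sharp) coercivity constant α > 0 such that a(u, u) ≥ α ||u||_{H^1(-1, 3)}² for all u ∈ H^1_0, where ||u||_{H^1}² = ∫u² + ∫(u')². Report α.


α = (-16/3 + π^2)/(π^2 + 16)

Coercivity of a(·,·) on H^1_0(-1, 3) means a(u, u) ≥ α ||u||_{H^1}² for every u ∈ H^1_0.
The interval has length L = 4, and Poincaré/coercivity depend only on L. Here a(u, u) = ∫(u')² + (-1/3)·∫u².
Here c = -1/3 < 0 with |c| < (π/L)² = π^2/16, so coercivity still holds. The condition a(u,u) ≥ α||u||_{H^1}² reads (1−α)∫(u')² ≥ (α−c)∫u². Any admissible α is ≤ 1 (rapidly oscillating u have ∫u²/∫(u')² → 0), and α = 1 would force 0 ≥ (1−c)∫u², impossible since c < 1; so 1−α > 0. By the sharp Poincaré inequality on H^1_0 of an interval of length L, ∫(u')² ≥ (π/L)²∫u² with equality for the first sine mode sin(π(x−x₀)/L) (x₀ the left endpoint), so the inequality holds for all u iff (1−α)(π/L)² ≥ α − c, i.e. α ≤ ((π/L)² + c)/((π/L)² + 1) = (1 + c(L/π)²)/(1 + (L/π)²). (Direct route, valid since c ≤ 0: Poincaré gives c∫u² ≥ c(L/π)²∫(u')², so a(u,u) ≥ (1 + c(L/π)²)∫(u')², while ||u||_{H^1}² ≤ (1 + (L/π)²)∫(u')²; dividing yields the same α.) With (π/L)² = π^2/16 and c = -1/3, the largest admissible constant is α = ((π/L)² + c)/((π/L)² + 1).
Simplifying, α = (-16/3 + π^2)/(π^2 + 16).


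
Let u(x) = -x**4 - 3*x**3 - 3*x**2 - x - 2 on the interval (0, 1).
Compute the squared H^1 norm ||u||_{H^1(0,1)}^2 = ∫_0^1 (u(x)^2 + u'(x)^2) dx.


||u||_{H^1}^2 = 150011/1260

The H^1 norm (squared) on an interval (0, L) is
  ||u||_{H^1}^2 = ∫_0^L u(x)^2 dx + ∫_0^L u'(x)^2 dx.
Compute u'(x) = -4*x**3 - 9*x**2 - 6*x - 1.
Then u(x)^2 = x**8 + 6*x**7 + 15*x**6 + 20*x**5 + 19*x**4 + 18*x**3 + 13*x**2 + 4*x + 4 and u'(x)^2 = 16*x**6 + 72*x**5 + 129*x**4 + 116*x**3 + 54*x**2 + 12*x + 1.
Integrate each monomial from 0 to 1 using ∫_0^1 c·x^n dx = c·1^(n+1)/(n+1):
  ∫_0^1 u(x)^2 dx = ∫_0^1 (x^8 + 6*x^7 + 15*x^6 + 20*x^5 + 19*x^4 + 18*x^3 + 13*x^2 + 4*x + 4) dx. Term by term:
    ∫_0^1 x^8 dx = 1/9;  ∫_0^1 6*x^7 dx = 3/4;  ∫_0^1 15*x^6 dx = 15/7;
    ∫_0^1 20*x^5 dx = 10/3;  ∫_0^1 19*x^4 dx = 19/5;  ∫_0^1 18*x^3 dx = 9/2;
    ∫_0^1 13*x^2 dx = 13/3;  ∫_0^1 4*x dx = 2;  ∫_0^1 4 dx = 4.
  Sum: 1/9 + 3/4 + 15/7 + 10/3 + 19/5 + 9/2 + 13/3 + 2 + 4 = 31463/1260.
  ∫_0^1 u'(x)^2 dx = ∫_0^1 (16*x^6 + 72*x^5 + 129*x^4 + 116*x^3 + 54*x^2 + 12*x + 1) dx. Term by term:
    ∫_0^1 16*x^6 dx = 16/7;  ∫_0^1 72*x^5 dx = 12;  ∫_0^1 129*x^4 dx = 129/5;
    ∫_0^1 116*x^3 dx = 29;  ∫_0^1 54*x^2 dx = 18;  ∫_0^1 12*x dx = 6;
    ∫_0^1 1 dx = 1.
  Sum: 16/7 + 12 + 129/5 + 29 + 18 + 6 + 1 = 3293/35.
Adding: ||u||_{H^1}^2 = 31463/1260 + 3293/35 = 150011/1260.
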